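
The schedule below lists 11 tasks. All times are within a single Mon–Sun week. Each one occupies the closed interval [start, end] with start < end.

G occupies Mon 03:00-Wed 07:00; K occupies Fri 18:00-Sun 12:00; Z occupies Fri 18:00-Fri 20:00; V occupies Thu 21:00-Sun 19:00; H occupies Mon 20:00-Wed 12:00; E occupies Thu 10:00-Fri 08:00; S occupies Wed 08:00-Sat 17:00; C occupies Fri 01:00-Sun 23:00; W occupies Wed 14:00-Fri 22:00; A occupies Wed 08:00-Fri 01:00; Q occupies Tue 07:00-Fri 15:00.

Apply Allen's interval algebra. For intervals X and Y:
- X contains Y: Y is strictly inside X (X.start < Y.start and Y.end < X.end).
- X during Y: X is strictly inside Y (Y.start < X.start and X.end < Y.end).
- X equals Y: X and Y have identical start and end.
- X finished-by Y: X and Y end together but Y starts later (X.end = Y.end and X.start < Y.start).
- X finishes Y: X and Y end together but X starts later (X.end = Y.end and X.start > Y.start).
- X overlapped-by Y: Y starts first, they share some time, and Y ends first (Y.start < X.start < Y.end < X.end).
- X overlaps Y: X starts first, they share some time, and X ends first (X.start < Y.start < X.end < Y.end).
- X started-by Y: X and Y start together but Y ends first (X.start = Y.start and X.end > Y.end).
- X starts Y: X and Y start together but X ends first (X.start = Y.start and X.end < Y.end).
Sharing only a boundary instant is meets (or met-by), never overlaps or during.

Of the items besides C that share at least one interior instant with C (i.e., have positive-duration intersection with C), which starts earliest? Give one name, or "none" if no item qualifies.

Q

Target C = [Fri 01:00, Sun 23:00].
A [Wed 08:00, Fri 01:00] → meets → excluded.
E [Thu 10:00, Fri 08:00] → overlaps → candidate.
G [Mon 03:00, Wed 07:00] → before → excluded.
H [Mon 20:00, Wed 12:00] → before → excluded.
K [Fri 18:00, Sun 12:00] → during → candidate.
Q [Tue 07:00, Fri 15:00] → overlaps → candidate.
S [Wed 08:00, Sat 17:00] → overlaps → candidate.
V [Thu 21:00, Sun 19:00] → overlaps → candidate.
W [Wed 14:00, Fri 22:00] → overlaps → candidate.
Z [Fri 18:00, Fri 20:00] → during → candidate.
Among candidates, earliest start is Tue 07:00 → Q.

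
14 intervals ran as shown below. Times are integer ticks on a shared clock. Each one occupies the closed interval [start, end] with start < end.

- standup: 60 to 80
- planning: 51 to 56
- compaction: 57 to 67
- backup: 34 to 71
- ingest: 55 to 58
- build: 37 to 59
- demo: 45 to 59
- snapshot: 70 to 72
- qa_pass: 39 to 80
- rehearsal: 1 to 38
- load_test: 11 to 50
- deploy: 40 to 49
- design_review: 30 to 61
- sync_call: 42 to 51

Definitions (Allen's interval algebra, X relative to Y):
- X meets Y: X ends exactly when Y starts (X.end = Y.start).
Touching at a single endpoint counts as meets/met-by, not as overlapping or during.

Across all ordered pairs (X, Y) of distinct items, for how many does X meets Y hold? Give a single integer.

Checking all 182 ordered pairs for relation 'meets'; matching pairs in alphabetical order:
(sync_call, planning): sync_call meets planning ✓
Count: 1.

1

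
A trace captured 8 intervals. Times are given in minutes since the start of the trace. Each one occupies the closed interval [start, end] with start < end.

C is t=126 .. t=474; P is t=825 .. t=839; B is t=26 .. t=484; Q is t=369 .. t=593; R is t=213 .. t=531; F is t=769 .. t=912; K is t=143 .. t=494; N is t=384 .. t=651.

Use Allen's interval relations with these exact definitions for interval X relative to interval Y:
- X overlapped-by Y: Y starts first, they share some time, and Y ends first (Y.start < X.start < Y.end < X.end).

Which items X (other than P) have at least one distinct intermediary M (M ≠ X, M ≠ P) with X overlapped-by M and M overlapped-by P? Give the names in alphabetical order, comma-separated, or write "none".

Target P = [t=825, t=839].
Intermediaries M with M overlapped-by P: none.
Union: none.

none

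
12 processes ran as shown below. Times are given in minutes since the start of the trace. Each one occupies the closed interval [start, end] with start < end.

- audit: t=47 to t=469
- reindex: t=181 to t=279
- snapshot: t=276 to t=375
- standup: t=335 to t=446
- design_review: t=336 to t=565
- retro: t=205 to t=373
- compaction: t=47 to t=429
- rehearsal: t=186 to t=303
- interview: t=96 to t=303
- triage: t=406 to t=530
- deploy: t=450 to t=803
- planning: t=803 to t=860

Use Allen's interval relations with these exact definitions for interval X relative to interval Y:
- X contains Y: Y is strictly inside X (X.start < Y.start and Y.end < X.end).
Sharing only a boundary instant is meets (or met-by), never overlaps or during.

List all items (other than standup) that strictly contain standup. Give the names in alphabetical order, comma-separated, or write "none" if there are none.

Target standup = [t=335, t=446].
audit [t=47, t=469] → contains → yes.
compaction [t=47, t=429] → overlaps → no.
deploy [t=450, t=803] → after → no.
design_review [t=336, t=565] → overlapped-by → no.
interview [t=96, t=303] → before → no.
planning [t=803, t=860] → after → no.
rehearsal [t=186, t=303] → before → no.
reindex [t=181, t=279] → before → no.
retro [t=205, t=373] → overlaps → no.
snapshot [t=276, t=375] → overlaps → no.
triage [t=406, t=530] → overlapped-by → no.
Result: audit.

audit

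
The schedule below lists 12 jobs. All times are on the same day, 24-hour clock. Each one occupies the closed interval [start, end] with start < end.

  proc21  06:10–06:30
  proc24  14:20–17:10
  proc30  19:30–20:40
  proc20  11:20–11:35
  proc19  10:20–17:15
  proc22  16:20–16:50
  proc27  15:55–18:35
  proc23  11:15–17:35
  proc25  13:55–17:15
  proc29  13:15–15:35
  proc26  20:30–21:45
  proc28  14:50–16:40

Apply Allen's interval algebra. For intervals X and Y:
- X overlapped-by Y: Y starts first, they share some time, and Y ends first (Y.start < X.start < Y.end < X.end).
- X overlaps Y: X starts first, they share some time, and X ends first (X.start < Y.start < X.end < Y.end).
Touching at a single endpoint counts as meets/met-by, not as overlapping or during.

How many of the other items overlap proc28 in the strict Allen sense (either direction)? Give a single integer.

Target proc28 = [14:50, 16:40].
proc19 [10:20, 17:15] → contains → no.
proc20 [11:20, 11:35] → before → no.
proc21 [06:10, 06:30] → before → no.
proc22 [16:20, 16:50] → overlapped-by → counts.
proc23 [11:15, 17:35] → contains → no.
proc24 [14:20, 17:10] → contains → no.
proc25 [13:55, 17:15] → contains → no.
proc26 [20:30, 21:45] → after → no.
proc27 [15:55, 18:35] → overlapped-by → counts.
proc29 [13:15, 15:35] → overlaps → counts.
proc30 [19:30, 20:40] → after → no.
Total: 3.

3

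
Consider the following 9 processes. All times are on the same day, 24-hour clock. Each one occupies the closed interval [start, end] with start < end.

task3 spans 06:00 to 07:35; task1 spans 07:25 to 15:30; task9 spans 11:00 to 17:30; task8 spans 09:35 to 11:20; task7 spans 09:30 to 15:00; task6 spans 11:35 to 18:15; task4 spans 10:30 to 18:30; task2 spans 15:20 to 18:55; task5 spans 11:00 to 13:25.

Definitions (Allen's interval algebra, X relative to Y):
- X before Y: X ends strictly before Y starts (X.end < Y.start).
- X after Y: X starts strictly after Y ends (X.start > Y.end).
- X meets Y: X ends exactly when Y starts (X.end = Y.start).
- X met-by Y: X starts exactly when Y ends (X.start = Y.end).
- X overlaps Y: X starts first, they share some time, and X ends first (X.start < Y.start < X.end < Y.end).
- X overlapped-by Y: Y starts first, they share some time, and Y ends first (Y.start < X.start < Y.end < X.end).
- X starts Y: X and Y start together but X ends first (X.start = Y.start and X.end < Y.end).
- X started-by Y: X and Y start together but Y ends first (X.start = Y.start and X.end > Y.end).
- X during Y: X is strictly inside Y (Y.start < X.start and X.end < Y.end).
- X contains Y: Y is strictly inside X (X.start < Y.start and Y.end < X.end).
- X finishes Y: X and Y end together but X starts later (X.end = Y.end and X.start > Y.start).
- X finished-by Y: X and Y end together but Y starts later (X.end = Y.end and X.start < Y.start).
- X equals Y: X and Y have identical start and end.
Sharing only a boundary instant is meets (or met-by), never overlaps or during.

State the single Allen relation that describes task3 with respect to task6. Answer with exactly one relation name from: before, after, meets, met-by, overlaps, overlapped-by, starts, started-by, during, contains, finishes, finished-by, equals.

task3 = [06:00, 07:35]; task6 = [11:35, 18:15].
Compare endpoints: task3.start < task6.start, task3.start < task6.end, task3.end < task6.start, task3.end < task6.end.
That pattern is 'before'.

before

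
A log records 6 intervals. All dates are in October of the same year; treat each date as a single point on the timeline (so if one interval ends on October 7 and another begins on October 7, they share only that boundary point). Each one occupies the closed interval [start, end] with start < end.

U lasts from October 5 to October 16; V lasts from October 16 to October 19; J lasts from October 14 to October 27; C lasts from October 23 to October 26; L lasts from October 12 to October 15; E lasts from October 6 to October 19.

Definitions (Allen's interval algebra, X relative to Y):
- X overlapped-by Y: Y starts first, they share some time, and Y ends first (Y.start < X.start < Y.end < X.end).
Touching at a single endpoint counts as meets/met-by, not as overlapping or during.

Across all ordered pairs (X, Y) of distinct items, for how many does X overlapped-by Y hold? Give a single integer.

4

Checking all 30 ordered pairs for relation 'overlapped-by'; matching pairs in alphabetical order:
(E, U): E overlapped-by U ✓
(J, E): J overlapped-by E ✓
(J, L): J overlapped-by L ✓
(J, U): J overlapped-by U ✓
Count: 4.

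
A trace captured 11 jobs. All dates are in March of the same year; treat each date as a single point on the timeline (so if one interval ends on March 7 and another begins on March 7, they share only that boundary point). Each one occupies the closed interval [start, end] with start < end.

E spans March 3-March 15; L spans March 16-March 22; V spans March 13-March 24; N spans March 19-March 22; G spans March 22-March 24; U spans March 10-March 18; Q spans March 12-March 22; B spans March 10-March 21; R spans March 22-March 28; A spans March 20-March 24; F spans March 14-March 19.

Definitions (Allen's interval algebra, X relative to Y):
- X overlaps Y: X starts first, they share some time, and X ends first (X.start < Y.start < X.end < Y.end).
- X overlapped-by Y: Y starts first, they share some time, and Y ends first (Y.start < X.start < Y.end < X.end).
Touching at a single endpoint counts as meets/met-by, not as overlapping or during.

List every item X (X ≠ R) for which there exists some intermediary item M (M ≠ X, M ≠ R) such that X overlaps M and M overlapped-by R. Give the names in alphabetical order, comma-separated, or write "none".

Target R = [March 22, March 28].
Intermediaries M with M overlapped-by R: none.
Union: none.

none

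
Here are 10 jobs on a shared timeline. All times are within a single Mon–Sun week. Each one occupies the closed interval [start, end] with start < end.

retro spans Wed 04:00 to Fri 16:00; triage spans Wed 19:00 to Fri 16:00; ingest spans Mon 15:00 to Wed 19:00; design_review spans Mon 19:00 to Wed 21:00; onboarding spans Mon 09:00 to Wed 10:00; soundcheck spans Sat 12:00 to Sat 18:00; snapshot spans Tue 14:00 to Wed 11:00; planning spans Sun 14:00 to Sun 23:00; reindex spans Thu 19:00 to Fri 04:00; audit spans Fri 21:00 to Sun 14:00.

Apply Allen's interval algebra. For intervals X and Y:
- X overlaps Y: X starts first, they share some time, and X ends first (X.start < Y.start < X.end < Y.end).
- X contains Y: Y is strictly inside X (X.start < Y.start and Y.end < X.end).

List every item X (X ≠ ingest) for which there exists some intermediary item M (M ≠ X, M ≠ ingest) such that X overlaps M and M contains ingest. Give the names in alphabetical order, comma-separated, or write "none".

none

Target ingest = [Mon 15:00, Wed 19:00].
Intermediaries M with M contains ingest: none.
Union: none.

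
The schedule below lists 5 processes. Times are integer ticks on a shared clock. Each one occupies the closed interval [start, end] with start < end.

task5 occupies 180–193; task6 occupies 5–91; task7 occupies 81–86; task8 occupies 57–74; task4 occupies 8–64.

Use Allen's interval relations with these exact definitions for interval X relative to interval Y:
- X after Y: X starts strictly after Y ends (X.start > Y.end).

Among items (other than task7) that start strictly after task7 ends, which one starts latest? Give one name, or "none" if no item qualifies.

Target task7 = [81, 86].
task4 [8, 64] → before → excluded.
task5 [180, 193] → after → candidate.
task6 [5, 91] → contains → excluded.
task8 [57, 74] → before → excluded.
Among candidates, latest start is 180 → task5.

task5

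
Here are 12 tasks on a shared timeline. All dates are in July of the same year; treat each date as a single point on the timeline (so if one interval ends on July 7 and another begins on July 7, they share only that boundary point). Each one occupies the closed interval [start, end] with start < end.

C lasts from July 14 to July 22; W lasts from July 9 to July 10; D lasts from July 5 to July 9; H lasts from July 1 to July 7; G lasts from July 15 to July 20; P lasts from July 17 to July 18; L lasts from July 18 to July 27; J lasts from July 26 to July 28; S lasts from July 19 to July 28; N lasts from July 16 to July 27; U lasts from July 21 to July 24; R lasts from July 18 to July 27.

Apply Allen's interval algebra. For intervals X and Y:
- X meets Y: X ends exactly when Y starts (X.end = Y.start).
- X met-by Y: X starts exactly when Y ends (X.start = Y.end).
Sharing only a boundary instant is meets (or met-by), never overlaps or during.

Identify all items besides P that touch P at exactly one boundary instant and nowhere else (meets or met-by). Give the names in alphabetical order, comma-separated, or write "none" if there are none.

L, R

Target P = [July 17, July 18].
C [July 14, July 22] → contains → no.
D [July 5, July 9] → before → no.
G [July 15, July 20] → contains → no.
H [July 1, July 7] → before → no.
J [July 26, July 28] → after → no.
L [July 18, July 27] → met-by → yes.
N [July 16, July 27] → contains → no.
R [July 18, July 27] → met-by → yes.
S [July 19, July 28] → after → no.
U [July 21, July 24] → after → no.
W [July 9, July 10] → before → no.
Result: L, R.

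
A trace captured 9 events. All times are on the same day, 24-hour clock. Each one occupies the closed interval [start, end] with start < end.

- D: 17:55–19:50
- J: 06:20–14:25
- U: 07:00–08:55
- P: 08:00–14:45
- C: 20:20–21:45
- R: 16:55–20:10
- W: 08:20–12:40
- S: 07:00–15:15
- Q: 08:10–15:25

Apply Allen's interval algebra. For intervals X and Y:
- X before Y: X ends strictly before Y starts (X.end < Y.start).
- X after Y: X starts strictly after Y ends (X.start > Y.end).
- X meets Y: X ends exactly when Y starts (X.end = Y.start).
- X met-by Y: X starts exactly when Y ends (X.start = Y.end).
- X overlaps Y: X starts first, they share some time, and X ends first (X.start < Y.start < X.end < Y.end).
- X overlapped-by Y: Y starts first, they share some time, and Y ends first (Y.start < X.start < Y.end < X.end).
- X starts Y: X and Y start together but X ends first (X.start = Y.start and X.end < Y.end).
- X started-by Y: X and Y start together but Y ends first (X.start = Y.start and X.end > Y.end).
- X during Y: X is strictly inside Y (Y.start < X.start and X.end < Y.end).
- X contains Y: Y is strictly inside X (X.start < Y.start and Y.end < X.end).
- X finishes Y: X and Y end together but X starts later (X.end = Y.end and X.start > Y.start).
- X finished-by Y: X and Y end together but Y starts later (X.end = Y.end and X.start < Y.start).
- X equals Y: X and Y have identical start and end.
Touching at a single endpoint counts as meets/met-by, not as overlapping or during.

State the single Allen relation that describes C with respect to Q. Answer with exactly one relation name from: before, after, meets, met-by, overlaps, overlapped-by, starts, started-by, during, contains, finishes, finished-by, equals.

after

C = [20:20, 21:45]; Q = [08:10, 15:25].
Compare endpoints: C.start > Q.start, C.start > Q.end, C.end > Q.start, C.end > Q.end.
That pattern is 'after'.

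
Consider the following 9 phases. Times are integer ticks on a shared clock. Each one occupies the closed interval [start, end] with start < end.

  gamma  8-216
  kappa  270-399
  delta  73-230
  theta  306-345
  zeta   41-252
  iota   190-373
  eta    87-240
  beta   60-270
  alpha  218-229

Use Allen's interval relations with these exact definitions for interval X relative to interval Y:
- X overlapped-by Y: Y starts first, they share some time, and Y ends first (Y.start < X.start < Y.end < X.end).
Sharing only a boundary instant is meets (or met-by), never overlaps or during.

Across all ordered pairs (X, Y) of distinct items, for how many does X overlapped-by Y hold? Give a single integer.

Checking all 72 ordered pairs for relation 'overlapped-by'; matching pairs in alphabetical order:
(beta, gamma): beta overlapped-by gamma ✓
(beta, zeta): beta overlapped-by zeta ✓
(delta, gamma): delta overlapped-by gamma ✓
(eta, delta): eta overlapped-by delta ✓
(eta, gamma): eta overlapped-by gamma ✓
(iota, beta): iota overlapped-by beta ✓
(iota, delta): iota overlapped-by delta ✓
(iota, eta): iota overlapped-by eta ✓
(iota, gamma): iota overlapped-by gamma ✓
(iota, zeta): iota overlapped-by zeta ✓
(kappa, iota): kappa overlapped-by iota ✓
(zeta, gamma): zeta overlapped-by gamma ✓
Count: 12.

12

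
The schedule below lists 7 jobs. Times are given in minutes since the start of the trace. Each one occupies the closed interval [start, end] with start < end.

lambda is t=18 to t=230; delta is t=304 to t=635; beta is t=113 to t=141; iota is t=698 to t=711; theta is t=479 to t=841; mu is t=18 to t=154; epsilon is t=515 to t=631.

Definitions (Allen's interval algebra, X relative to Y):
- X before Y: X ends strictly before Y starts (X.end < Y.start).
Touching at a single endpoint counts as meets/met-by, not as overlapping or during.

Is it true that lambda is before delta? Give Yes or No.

Yes

lambda = [t=18, t=230], delta = [t=304, t=635].
Actual relation of lambda to delta: before.
Asked whether 'before' holds → Yes.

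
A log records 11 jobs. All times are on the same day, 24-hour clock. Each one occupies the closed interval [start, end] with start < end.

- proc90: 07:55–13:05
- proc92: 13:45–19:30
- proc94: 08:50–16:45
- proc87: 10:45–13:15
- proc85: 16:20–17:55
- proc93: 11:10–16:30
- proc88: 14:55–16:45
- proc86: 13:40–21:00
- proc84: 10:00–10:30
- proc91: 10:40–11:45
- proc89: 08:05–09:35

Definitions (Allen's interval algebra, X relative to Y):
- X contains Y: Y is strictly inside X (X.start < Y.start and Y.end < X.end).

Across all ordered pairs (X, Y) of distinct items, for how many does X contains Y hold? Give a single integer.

12

Checking all 110 ordered pairs for relation 'contains'; matching pairs in alphabetical order:
(proc86, proc85): proc86 contains proc85 ✓
(proc86, proc88): proc86 contains proc88 ✓
(proc86, proc92): proc86 contains proc92 ✓
(proc90, proc84): proc90 contains proc84 ✓
(proc90, proc89): proc90 contains proc89 ✓
(proc90, proc91): proc90 contains proc91 ✓
(proc92, proc85): proc92 contains proc85 ✓
(proc92, proc88): proc92 contains proc88 ✓
(proc94, proc84): proc94 contains proc84 ✓
(proc94, proc87): proc94 contains proc87 ✓
(proc94, proc91): proc94 contains proc91 ✓
(proc94, proc93): proc94 contains proc93 ✓
Count: 12.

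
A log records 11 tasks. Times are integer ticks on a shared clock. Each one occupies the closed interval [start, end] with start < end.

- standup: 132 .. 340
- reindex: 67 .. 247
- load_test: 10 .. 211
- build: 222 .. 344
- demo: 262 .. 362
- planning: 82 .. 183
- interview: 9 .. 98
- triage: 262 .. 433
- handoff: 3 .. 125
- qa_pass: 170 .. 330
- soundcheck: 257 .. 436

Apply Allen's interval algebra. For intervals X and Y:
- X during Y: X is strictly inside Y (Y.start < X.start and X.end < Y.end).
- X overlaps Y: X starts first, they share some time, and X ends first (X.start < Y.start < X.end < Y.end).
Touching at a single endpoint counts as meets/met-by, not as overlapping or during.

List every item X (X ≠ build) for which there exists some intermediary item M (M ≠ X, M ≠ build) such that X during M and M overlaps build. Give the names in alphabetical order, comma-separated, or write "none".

planning, qa_pass

Target build = [222, 344].
Intermediaries M with M overlaps build: qa_pass, reindex, standup.
Via qa_pass — items with X during qa_pass: none.
Via reindex — items with X during reindex: planning.
Via standup — items with X during standup: qa_pass.
Union: planning, qa_pass.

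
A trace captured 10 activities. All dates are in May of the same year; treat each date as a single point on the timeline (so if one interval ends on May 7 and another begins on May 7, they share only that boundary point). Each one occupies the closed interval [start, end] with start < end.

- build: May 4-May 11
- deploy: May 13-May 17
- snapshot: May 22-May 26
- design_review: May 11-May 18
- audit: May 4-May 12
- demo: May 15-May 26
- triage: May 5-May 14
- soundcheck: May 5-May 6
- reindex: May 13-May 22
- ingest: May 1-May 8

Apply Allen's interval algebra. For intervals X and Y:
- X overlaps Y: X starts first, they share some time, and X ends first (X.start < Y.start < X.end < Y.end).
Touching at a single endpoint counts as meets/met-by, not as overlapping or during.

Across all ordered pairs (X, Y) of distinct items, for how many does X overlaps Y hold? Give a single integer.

13

Checking all 90 ordered pairs for relation 'overlaps'; matching pairs in alphabetical order:
(audit, design_review): audit overlaps design_review ✓
(audit, triage): audit overlaps triage ✓
(build, triage): build overlaps triage ✓
(deploy, demo): deploy overlaps demo ✓
(design_review, demo): design_review overlaps demo ✓
(design_review, reindex): design_review overlaps reindex ✓
(ingest, audit): ingest overlaps audit ✓
(ingest, build): ingest overlaps build ✓
(ingest, triage): ingest overlaps triage ✓
(reindex, demo): reindex overlaps demo ✓
(triage, deploy): triage overlaps deploy ✓
(triage, design_review): triage overlaps design_review ✓
(triage, reindex): triage overlaps reindex ✓
Count: 13.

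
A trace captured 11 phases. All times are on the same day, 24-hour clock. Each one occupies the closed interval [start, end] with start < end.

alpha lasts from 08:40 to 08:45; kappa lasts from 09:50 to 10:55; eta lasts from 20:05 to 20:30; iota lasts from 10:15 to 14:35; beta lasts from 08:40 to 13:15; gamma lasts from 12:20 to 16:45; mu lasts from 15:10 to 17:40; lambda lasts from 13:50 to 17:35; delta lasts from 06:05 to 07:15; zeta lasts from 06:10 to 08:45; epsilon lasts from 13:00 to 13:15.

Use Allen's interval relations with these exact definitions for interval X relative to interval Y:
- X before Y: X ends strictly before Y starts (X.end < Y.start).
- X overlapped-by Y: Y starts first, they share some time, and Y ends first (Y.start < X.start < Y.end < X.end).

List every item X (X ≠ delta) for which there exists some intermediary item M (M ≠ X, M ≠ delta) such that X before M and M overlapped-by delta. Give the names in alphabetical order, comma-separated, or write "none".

none

Target delta = [06:05, 07:15].
Intermediaries M with M overlapped-by delta: zeta.
Via zeta — items with X before zeta: none.
Union: none.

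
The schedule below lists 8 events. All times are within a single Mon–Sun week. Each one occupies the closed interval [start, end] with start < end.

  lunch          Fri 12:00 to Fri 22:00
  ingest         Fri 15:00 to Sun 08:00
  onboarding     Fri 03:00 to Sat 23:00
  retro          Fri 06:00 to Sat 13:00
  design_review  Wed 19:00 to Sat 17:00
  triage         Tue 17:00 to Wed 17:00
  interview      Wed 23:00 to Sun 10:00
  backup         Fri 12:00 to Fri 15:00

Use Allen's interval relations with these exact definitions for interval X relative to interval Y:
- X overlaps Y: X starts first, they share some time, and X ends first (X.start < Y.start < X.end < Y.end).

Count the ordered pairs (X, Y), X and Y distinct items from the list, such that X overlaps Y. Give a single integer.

6

Checking all 56 ordered pairs for relation 'overlaps'; matching pairs in alphabetical order:
(design_review, ingest): design_review overlaps ingest ✓
(design_review, interview): design_review overlaps interview ✓
(design_review, onboarding): design_review overlaps onboarding ✓
(lunch, ingest): lunch overlaps ingest ✓
(onboarding, ingest): onboarding overlaps ingest ✓
(retro, ingest): retro overlaps ingest ✓
Count: 6.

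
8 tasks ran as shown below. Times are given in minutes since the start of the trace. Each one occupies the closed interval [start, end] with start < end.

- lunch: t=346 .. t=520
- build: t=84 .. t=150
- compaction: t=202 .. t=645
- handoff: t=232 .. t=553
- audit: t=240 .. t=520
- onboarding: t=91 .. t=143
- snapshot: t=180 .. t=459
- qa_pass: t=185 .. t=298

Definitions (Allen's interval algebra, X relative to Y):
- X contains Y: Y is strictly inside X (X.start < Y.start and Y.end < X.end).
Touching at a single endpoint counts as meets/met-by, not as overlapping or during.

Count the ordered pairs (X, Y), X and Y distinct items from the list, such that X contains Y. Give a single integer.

7

Checking all 56 ordered pairs for relation 'contains'; matching pairs in alphabetical order:
(build, onboarding): build contains onboarding ✓
(compaction, audit): compaction contains audit ✓
(compaction, handoff): compaction contains handoff ✓
(compaction, lunch): compaction contains lunch ✓
(handoff, audit): handoff contains audit ✓
(handoff, lunch): handoff contains lunch ✓
(snapshot, qa_pass): snapshot contains qa_pass ✓
Count: 7.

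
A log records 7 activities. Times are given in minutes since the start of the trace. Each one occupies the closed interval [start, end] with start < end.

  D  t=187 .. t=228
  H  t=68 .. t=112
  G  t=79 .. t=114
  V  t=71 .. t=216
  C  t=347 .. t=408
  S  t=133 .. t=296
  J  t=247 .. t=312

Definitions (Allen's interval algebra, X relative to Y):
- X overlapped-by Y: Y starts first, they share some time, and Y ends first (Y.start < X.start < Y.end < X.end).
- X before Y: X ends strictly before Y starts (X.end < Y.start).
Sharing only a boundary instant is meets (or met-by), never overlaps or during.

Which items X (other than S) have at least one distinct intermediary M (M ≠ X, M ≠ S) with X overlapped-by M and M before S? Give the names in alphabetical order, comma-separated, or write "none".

Target S = [t=133, t=296].
Intermediaries M with M before S: G, H.
Via G — items with X overlapped-by G: none.
Via H — items with X overlapped-by H: G, V.
Union: G, V.

G, V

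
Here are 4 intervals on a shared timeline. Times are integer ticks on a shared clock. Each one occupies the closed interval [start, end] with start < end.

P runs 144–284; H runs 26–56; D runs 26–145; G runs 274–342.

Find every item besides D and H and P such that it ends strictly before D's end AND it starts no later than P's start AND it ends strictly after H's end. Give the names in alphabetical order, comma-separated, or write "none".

Conditions: its end is strictly before D's end (X.end < 145) AND its start is no later than P's start (X.start <= 144) AND its end is strictly after H's end (X.end > 56).
G: end 342 < 145? ✗; start 274 <= 144? ✗; end 342 > 56? ✓ → no.
Result: none.

none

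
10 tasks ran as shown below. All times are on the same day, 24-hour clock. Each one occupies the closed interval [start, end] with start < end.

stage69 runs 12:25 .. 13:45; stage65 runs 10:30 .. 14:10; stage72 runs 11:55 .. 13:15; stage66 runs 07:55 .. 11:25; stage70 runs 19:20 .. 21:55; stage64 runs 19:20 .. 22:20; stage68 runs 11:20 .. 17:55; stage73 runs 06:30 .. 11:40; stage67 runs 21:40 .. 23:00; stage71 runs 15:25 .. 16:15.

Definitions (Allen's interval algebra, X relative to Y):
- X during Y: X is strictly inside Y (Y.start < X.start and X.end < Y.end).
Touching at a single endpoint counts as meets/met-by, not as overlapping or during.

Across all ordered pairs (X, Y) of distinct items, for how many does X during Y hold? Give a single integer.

Checking all 90 ordered pairs for relation 'during'; matching pairs in alphabetical order:
(stage66, stage73): stage66 during stage73 ✓
(stage69, stage65): stage69 during stage65 ✓
(stage69, stage68): stage69 during stage68 ✓
(stage71, stage68): stage71 during stage68 ✓
(stage72, stage65): stage72 during stage65 ✓
(stage72, stage68): stage72 during stage68 ✓
Count: 6.

6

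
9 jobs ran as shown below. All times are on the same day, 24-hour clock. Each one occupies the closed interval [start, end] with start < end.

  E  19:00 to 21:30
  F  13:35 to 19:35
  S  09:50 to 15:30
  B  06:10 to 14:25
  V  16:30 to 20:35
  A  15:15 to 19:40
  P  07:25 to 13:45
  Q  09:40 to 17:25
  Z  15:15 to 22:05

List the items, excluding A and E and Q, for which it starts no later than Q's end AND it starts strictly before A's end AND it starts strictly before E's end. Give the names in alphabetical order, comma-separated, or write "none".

B, F, P, S, V, Z

Conditions: its start is no later than Q's end (X.start <= 17:25) AND its start is strictly before A's end (X.start < 19:40) AND its start is strictly before E's end (X.start < 21:30).
B: start 06:10 <= 17:25? ✓; start 06:10 < 19:40? ✓; start 06:10 < 21:30? ✓ → yes.
F: start 13:35 <= 17:25? ✓; start 13:35 < 19:40? ✓; start 13:35 < 21:30? ✓ → yes.
P: start 07:25 <= 17:25? ✓; start 07:25 < 19:40? ✓; start 07:25 < 21:30? ✓ → yes.
S: start 09:50 <= 17:25? ✓; start 09:50 < 19:40? ✓; start 09:50 < 21:30? ✓ → yes.
V: start 16:30 <= 17:25? ✓; start 16:30 < 19:40? ✓; start 16:30 < 21:30? ✓ → yes.
Z: start 15:15 <= 17:25? ✓; start 15:15 < 19:40? ✓; start 15:15 < 21:30? ✓ → yes.
Result: B, F, P, S, V, Z.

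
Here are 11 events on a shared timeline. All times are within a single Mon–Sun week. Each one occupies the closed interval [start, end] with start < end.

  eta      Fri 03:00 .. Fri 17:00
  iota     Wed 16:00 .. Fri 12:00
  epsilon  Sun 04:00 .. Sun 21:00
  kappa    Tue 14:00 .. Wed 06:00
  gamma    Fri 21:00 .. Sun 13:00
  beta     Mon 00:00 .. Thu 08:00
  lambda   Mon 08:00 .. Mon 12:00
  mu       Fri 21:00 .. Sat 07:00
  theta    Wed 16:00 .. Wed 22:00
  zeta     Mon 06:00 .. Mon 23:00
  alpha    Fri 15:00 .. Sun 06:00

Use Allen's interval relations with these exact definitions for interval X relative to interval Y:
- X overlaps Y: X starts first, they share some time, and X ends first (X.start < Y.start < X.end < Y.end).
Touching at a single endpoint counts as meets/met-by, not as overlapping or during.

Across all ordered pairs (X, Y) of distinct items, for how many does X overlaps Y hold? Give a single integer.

6

Checking all 110 ordered pairs for relation 'overlaps'; matching pairs in alphabetical order:
(alpha, epsilon): alpha overlaps epsilon ✓
(alpha, gamma): alpha overlaps gamma ✓
(beta, iota): beta overlaps iota ✓
(eta, alpha): eta overlaps alpha ✓
(gamma, epsilon): gamma overlaps epsilon ✓
(iota, eta): iota overlaps eta ✓
Count: 6.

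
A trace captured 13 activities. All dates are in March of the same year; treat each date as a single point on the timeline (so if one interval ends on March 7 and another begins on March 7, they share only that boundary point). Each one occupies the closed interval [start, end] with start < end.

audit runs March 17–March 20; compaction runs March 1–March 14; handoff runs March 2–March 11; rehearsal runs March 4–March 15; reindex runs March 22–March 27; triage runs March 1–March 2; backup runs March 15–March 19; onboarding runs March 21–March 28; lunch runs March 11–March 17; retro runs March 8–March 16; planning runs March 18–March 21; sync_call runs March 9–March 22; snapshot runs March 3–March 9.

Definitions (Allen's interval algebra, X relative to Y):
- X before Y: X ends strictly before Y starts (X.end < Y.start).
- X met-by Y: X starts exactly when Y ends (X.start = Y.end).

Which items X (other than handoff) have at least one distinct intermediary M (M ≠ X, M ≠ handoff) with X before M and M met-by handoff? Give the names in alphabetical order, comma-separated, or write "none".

snapshot, triage

Target handoff = [March 2, March 11].
Intermediaries M with M met-by handoff: lunch.
Via lunch — items with X before lunch: snapshot, triage.
Union: snapshot, triage.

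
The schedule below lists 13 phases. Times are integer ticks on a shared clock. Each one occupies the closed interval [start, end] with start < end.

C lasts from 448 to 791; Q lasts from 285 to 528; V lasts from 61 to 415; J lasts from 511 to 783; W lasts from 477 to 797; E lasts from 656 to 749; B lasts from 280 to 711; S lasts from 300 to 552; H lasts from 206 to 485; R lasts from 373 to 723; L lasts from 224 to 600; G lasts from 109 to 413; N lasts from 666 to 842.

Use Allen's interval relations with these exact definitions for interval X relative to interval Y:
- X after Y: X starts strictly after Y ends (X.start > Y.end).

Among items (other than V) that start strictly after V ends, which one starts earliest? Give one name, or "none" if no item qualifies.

C

Target V = [61, 415].
B [280, 711] → overlapped-by → excluded.
C [448, 791] → after → candidate.
E [656, 749] → after → candidate.
G [109, 413] → during → excluded.
H [206, 485] → overlapped-by → excluded.
J [511, 783] → after → candidate.
L [224, 600] → overlapped-by → excluded.
N [666, 842] → after → candidate.
Q [285, 528] → overlapped-by → excluded.
R [373, 723] → overlapped-by → excluded.
S [300, 552] → overlapped-by → excluded.
W [477, 797] → after → candidate.
Among candidates, earliest start is 448 → C.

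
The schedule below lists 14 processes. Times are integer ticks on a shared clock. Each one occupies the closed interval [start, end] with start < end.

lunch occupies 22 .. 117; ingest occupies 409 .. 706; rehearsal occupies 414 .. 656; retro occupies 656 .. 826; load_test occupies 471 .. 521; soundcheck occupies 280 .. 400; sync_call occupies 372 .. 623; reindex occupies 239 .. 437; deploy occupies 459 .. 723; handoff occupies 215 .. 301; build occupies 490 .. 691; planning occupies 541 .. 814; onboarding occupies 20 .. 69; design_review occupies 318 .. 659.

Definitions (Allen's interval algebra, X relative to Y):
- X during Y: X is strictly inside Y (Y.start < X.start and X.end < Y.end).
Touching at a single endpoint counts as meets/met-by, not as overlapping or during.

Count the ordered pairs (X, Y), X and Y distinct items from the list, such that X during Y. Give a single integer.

Checking all 182 ordered pairs for relation 'during'; matching pairs in alphabetical order:
(build, deploy): build during deploy ✓
(build, ingest): build during ingest ✓
(load_test, deploy): load_test during deploy ✓
(load_test, design_review): load_test during design_review ✓
(load_test, ingest): load_test during ingest ✓
(load_test, rehearsal): load_test during rehearsal ✓
(load_test, sync_call): load_test during sync_call ✓
(rehearsal, design_review): rehearsal during design_review ✓
(rehearsal, ingest): rehearsal during ingest ✓
(soundcheck, reindex): soundcheck during reindex ✓
(sync_call, design_review): sync_call during design_review ✓
Count: 11.

11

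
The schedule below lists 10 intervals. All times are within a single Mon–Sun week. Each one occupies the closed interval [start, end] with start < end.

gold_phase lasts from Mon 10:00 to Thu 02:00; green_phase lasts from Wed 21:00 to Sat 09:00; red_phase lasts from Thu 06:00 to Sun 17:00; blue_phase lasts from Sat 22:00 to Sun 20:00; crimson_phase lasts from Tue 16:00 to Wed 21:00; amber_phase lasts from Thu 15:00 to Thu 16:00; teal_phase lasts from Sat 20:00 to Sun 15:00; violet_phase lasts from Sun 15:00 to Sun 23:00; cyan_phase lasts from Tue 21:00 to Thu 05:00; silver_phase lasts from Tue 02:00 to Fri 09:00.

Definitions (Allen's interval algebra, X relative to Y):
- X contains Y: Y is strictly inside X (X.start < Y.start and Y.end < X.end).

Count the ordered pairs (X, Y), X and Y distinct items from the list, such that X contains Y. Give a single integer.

7

Checking all 90 ordered pairs for relation 'contains'; matching pairs in alphabetical order:
(gold_phase, crimson_phase): gold_phase contains crimson_phase ✓
(green_phase, amber_phase): green_phase contains amber_phase ✓
(red_phase, amber_phase): red_phase contains amber_phase ✓
(red_phase, teal_phase): red_phase contains teal_phase ✓
(silver_phase, amber_phase): silver_phase contains amber_phase ✓
(silver_phase, crimson_phase): silver_phase contains crimson_phase ✓
(silver_phase, cyan_phase): silver_phase contains cyan_phase ✓
Count: 7.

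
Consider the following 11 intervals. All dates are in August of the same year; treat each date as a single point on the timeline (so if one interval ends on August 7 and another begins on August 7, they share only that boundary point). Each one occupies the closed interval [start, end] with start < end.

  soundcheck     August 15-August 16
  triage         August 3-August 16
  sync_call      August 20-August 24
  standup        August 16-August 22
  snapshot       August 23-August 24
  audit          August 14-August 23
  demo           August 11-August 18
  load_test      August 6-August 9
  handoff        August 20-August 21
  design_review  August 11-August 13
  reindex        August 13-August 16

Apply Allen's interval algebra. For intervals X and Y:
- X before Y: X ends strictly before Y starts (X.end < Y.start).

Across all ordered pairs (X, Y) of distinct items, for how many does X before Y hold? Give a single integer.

Checking all 110 ordered pairs for relation 'before'; matching pairs in alphabetical order:
(demo, handoff): demo before handoff ✓
(demo, snapshot): demo before snapshot ✓
(demo, sync_call): demo before sync_call ✓
(design_review, audit): design_review before audit ✓
(design_review, handoff): design_review before handoff ✓
(design_review, snapshot): design_review before snapshot ✓
(design_review, soundcheck): design_review before soundcheck ✓
(design_review, standup): design_review before standup ✓
(design_review, sync_call): design_review before sync_call ✓
(handoff, snapshot): handoff before snapshot ✓
(load_test, audit): load_test before audit ✓
(load_test, demo): load_test before demo ✓
(load_test, design_review): load_test before design_review ✓
(load_test, handoff): load_test before handoff ✓
(load_test, reindex): load_test before reindex ✓
(load_test, snapshot): load_test before snapshot ✓
(load_test, soundcheck): load_test before soundcheck ✓
(load_test, standup): load_test before standup ✓
(load_test, sync_call): load_test before sync_call ✓
(reindex, handoff): reindex before handoff ✓
(reindex, snapshot): reindex before snapshot ✓
(reindex, sync_call): reindex before sync_call ✓
(soundcheck, handoff): soundcheck before handoff ✓
(soundcheck, snapshot): soundcheck before snapshot ✓
... plus 5 further pairs not listed.
Count: 29.

29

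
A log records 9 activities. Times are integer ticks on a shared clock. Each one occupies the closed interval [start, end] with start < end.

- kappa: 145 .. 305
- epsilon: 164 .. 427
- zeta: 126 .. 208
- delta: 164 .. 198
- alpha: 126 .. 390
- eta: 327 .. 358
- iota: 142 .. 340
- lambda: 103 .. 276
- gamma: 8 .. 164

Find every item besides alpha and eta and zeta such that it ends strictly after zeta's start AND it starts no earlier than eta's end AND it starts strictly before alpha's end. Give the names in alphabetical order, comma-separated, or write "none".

none

Conditions: its end is strictly after zeta's start (X.end > 126) AND its start is no earlier than eta's end (X.start >= 358) AND its start is strictly before alpha's end (X.start < 390).
delta: end 198 > 126? ✓; start 164 >= 358? ✗; start 164 < 390? ✓ → no.
epsilon: end 427 > 126? ✓; start 164 >= 358? ✗; start 164 < 390? ✓ → no.
gamma: end 164 > 126? ✓; start 8 >= 358? ✗; start 8 < 390? ✓ → no.
iota: end 340 > 126? ✓; start 142 >= 358? ✗; start 142 < 390? ✓ → no.
kappa: end 305 > 126? ✓; start 145 >= 358? ✗; start 145 < 390? ✓ → no.
lambda: end 276 > 126? ✓; start 103 >= 358? ✗; start 103 < 390? ✓ → no.
Result: none.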